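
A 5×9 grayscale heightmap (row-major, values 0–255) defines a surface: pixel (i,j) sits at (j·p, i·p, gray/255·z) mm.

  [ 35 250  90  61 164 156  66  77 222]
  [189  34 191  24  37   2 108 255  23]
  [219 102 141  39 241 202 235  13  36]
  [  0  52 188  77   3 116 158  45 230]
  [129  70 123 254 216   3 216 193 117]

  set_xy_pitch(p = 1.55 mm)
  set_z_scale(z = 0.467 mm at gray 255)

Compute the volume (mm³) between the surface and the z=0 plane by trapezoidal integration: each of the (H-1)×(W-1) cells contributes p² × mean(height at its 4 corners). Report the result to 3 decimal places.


height_mm = gray/255 × 0.467; cell vol = 1.55² × mean(4 corners)
unit = 1.55² × 0.467 / (4×255) = 0.00109997 mm³ per gray-sum
row 0: Σ corner-gray over 8 cells = 3499  → 3.8488
row 1: Σ corner-gray over 8 cells = 3715  → 4.0864
row 2: Σ corner-gray over 8 cells = 3709  → 4.0798
row 3: Σ corner-gray over 8 cells = 3904  → 4.2943
Σ rows: total corner-gray = 14827  → 16.3092 mm³

16.309


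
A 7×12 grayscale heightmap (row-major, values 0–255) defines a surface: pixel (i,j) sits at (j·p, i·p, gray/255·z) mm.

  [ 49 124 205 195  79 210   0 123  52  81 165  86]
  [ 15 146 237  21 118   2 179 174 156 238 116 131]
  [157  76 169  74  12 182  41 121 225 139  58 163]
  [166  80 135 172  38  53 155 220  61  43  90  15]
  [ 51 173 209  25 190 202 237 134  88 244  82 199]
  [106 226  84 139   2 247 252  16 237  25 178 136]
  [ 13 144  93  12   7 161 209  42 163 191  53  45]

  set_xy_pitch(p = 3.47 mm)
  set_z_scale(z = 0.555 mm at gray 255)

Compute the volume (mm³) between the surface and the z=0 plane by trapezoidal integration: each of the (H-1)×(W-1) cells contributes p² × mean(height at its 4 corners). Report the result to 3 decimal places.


height_mm = gray/255 × 0.555; cell vol = 3.47² × mean(4 corners)
unit = 3.47² × 0.555 / (4×255) = 0.00655167 mm³ per gray-sum
row 0: Σ corner-gray over 11 cells = 5523  → 36.1849
row 1: Σ corner-gray over 11 cells = 5434  → 35.6018
row 2: Σ corner-gray over 11 cells = 4789  → 31.3759
row 3: Σ corner-gray over 11 cells = 5693  → 37.2986
row 4: Σ corner-gray over 11 cells = 6472  → 42.4024
row 5: Σ corner-gray over 11 cells = 5262  → 34.4749
Σ rows: total corner-gray = 33173  → 217.3384 mm³

217.338


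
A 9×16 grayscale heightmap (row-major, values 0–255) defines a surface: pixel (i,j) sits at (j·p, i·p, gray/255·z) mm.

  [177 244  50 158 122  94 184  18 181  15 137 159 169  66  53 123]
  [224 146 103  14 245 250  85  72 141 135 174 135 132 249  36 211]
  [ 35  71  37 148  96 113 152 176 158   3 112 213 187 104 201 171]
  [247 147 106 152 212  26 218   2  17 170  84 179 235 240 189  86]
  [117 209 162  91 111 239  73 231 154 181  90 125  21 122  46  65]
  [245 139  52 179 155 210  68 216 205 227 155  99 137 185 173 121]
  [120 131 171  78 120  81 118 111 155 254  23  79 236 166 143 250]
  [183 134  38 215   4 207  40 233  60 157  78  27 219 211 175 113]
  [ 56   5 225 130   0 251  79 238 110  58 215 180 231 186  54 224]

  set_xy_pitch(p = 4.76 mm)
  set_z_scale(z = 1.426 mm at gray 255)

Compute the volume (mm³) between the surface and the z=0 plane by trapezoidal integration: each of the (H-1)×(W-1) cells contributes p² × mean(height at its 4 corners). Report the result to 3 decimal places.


height_mm = gray/255 × 1.426; cell vol = 4.76² × mean(4 corners)
unit = 4.76² × 1.426 / (4×255) = 0.0316762 mm³ per gray-sum
row 0: Σ corner-gray over 15 cells = 7869  → 249.2601
row 1: Σ corner-gray over 15 cells = 8017  → 253.9482
row 2: Σ corner-gray over 15 cells = 8035  → 254.5184
row 3: Σ corner-gray over 15 cells = 8179  → 259.0797
row 4: Σ corner-gray over 15 cells = 8658  → 274.2527
row 5: Σ corner-gray over 15 cells = 8868  → 280.9047
row 6: Σ corner-gray over 15 cells = 7994  → 253.2196
row 7: Σ corner-gray over 15 cells = 8096  → 256.4506
Σ rows: total corner-gray = 65716  → 2081.6340 mm³

2081.634


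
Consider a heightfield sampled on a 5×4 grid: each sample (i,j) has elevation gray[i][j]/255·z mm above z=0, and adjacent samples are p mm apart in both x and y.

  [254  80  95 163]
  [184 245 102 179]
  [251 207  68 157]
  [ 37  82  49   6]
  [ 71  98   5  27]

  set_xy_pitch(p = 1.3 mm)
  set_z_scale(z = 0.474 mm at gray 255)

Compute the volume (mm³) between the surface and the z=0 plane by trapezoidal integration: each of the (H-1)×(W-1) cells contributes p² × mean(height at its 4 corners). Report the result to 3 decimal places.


4.485

height_mm = gray/255 × 0.474; cell vol = 1.3² × mean(4 corners)
unit = 1.3² × 0.474 / (4×255) = 0.000785353 mm³ per gray-sum
row 0: Σ corner-gray over 3 cells = 1824  → 1.4325
row 1: Σ corner-gray over 3 cells = 2015  → 1.5825
row 2: Σ corner-gray over 3 cells = 1263  → 0.9919
row 3: Σ corner-gray over 3 cells = 609  → 0.4783
Σ rows: total corner-gray = 5711  → 4.4852 mm³


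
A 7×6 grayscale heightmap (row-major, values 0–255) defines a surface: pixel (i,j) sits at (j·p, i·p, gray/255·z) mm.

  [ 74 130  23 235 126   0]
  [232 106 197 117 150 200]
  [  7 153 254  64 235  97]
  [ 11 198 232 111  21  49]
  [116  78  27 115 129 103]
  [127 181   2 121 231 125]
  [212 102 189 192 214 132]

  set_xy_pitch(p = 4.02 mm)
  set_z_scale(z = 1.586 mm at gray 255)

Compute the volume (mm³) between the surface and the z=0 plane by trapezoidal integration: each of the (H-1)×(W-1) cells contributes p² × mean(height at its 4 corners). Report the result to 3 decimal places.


height_mm = gray/255 × 1.586; cell vol = 4.02² × mean(4 corners)
unit = 4.02² × 1.586 / (4×255) = 0.0251278 mm³ per gray-sum
row 0: Σ corner-gray over 5 cells = 2674  → 67.1918
row 1: Σ corner-gray over 5 cells = 3088  → 77.5948
row 2: Σ corner-gray over 5 cells = 2700  → 67.8452
row 3: Σ corner-gray over 5 cells = 2101  → 52.7936
row 4: Σ corner-gray over 5 cells = 2239  → 56.2612
row 5: Σ corner-gray over 5 cells = 3060  → 76.8912
Σ rows: total corner-gray = 15862  → 398.5778 mm³

398.578


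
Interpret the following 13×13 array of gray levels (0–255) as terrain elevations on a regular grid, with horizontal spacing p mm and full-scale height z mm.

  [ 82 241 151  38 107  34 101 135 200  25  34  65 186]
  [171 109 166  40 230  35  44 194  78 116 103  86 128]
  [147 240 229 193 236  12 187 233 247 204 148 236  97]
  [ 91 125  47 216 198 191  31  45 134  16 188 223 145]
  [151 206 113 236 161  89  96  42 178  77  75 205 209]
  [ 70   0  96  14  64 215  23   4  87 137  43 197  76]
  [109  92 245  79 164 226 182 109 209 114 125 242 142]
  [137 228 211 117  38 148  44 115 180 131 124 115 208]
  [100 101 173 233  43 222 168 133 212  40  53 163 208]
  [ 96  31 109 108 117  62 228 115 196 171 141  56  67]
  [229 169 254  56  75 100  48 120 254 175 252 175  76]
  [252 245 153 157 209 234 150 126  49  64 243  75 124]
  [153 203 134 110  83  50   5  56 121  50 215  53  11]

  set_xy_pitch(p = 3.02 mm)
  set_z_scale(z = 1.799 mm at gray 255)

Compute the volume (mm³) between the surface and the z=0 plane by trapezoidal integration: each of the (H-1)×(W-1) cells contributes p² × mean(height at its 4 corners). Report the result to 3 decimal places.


height_mm = gray/255 × 1.799; cell vol = 3.02² × mean(4 corners)
unit = 3.02² × 1.799 / (4×255) = 0.0160859 mm³ per gray-sum
row 0: Σ corner-gray over 12 cells = 5231  → 84.1452
row 1: Σ corner-gray over 12 cells = 7275  → 117.0248
row 2: Σ corner-gray over 12 cells = 7638  → 122.8640
row 3: Σ corner-gray over 12 cells = 6380  → 102.6279
row 4: Σ corner-gray over 12 cells = 5222  → 84.0005
row 5: Σ corner-gray over 12 cells = 5731  → 92.1882
row 6: Σ corner-gray over 12 cells = 7072  → 113.7594
row 7: Σ corner-gray over 12 cells = 6637  → 106.7620
row 8: Σ corner-gray over 12 cells = 6221  → 100.0703
row 9: Σ corner-gray over 12 cells = 6492  → 104.4295
row 10: Σ corner-gray over 12 cells = 7447  → 119.7916
row 11: Σ corner-gray over 12 cells = 6110  → 98.2847
Σ rows: total corner-gray = 77456  → 1245.9481 mm³

1245.948


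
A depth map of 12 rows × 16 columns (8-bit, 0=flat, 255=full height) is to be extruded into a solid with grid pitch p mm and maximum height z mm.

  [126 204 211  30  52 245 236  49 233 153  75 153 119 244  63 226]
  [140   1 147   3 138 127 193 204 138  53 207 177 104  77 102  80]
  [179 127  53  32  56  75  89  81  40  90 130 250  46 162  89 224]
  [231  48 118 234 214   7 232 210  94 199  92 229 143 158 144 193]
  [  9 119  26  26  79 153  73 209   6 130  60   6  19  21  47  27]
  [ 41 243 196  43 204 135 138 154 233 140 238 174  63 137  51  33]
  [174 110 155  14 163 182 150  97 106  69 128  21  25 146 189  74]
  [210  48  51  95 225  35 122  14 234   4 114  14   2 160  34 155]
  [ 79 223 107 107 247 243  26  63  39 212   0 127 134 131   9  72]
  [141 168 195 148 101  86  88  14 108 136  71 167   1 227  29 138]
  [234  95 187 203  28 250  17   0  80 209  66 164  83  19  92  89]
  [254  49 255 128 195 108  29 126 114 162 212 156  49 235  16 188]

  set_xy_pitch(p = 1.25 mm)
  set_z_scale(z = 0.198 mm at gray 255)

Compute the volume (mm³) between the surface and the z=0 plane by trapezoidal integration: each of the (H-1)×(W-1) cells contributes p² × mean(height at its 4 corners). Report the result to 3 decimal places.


23.116

height_mm = gray/255 × 0.198; cell vol = 1.25² × mean(4 corners)
unit = 1.25² × 0.198 / (4×255) = 0.000303309 mm³ per gray-sum
row 0: Σ corner-gray over 15 cells = 8048  → 2.4410
row 1: Σ corner-gray over 15 cells = 6605  → 2.0034
row 2: Σ corner-gray over 15 cells = 7711  → 2.3388
row 3: Σ corner-gray over 15 cells = 6652  → 2.0176
row 4: Σ corner-gray over 15 cells = 6356  → 1.9278
row 5: Σ corner-gray over 15 cells = 7730  → 2.3446
row 6: Σ corner-gray over 15 cells = 6027  → 1.8280
row 7: Σ corner-gray over 15 cells = 6156  → 1.8672
row 8: Σ corner-gray over 15 cells = 6844  → 2.0758
row 9: Σ corner-gray over 15 cells = 6666  → 2.0219
row 10: Σ corner-gray over 15 cells = 7419  → 2.2502
Σ rows: total corner-gray = 76214  → 23.1164 mm³


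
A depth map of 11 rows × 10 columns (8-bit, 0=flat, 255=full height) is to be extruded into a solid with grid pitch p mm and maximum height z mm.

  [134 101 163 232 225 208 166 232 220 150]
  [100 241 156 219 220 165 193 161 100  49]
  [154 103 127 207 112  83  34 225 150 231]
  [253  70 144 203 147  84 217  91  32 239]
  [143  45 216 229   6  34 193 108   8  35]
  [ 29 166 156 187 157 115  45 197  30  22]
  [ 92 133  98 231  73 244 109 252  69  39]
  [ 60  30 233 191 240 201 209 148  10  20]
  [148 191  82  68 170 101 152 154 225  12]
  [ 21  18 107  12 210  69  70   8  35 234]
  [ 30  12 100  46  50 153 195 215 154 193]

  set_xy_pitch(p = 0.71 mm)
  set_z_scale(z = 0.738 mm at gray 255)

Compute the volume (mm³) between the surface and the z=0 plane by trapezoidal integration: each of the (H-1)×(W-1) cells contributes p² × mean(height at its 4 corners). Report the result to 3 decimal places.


17.248

height_mm = gray/255 × 0.738; cell vol = 0.71² × mean(4 corners)
unit = 0.71² × 0.738 / (4×255) = 0.000364731 mm³ per gray-sum
row 0: Σ corner-gray over 9 cells = 6437  → 2.3478
row 1: Σ corner-gray over 9 cells = 5526  → 2.0155
row 2: Σ corner-gray over 9 cells = 4935  → 1.7999
row 3: Σ corner-gray over 9 cells = 4324  → 1.5771
row 4: Σ corner-gray over 9 cells = 4013  → 1.4637
row 5: Σ corner-gray over 9 cells = 4706  → 1.7164
row 6: Σ corner-gray over 9 cells = 5153  → 1.8795
row 7: Σ corner-gray over 9 cells = 5050  → 1.8419
row 8: Σ corner-gray over 9 cells = 3759  → 1.3710
row 9: Σ corner-gray over 9 cells = 3386  → 1.2350
Σ rows: total corner-gray = 47289  → 17.2478 mm³


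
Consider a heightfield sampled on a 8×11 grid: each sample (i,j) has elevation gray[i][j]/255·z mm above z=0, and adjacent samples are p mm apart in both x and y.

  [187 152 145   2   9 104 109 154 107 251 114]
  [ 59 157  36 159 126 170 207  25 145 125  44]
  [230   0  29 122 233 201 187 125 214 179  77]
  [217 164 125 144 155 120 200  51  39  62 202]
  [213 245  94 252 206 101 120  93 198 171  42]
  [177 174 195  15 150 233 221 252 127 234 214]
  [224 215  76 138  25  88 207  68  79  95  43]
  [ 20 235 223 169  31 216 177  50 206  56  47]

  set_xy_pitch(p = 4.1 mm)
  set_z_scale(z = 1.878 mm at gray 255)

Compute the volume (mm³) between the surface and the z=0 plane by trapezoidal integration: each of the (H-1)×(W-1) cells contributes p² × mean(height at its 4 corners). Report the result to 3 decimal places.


1204.952

height_mm = gray/255 × 1.878; cell vol = 4.1² × mean(4 corners)
unit = 4.1² × 1.878 / (4×255) = 0.0309502 mm³ per gray-sum
row 0: Σ corner-gray over 10 cells = 4770  → 147.6323
row 1: Σ corner-gray over 10 cells = 5290  → 163.7264
row 2: Σ corner-gray over 10 cells = 5426  → 167.9357
row 3: Σ corner-gray over 10 cells = 5754  → 178.0873
row 4: Σ corner-gray over 10 cells = 6808  → 210.7088
row 5: Σ corner-gray over 10 cells = 5842  → 180.8109
row 6: Σ corner-gray over 10 cells = 5042  → 156.0508
Σ rows: total corner-gray = 38932  → 1204.9523 mm³


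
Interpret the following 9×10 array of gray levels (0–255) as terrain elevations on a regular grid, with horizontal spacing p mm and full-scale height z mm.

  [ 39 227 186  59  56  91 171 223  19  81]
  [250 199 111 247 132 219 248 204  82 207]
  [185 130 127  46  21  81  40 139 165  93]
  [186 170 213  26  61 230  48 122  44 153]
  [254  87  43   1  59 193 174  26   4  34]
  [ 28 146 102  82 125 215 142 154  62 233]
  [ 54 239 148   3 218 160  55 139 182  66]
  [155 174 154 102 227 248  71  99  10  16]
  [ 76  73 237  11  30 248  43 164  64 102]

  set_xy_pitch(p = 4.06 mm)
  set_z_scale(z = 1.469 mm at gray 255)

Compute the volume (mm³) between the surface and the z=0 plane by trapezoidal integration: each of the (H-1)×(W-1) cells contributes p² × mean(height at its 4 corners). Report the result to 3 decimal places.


848.122

height_mm = gray/255 × 1.469; cell vol = 4.06² × mean(4 corners)
unit = 4.06² × 1.469 / (4×255) = 0.0237396 mm³ per gray-sum
row 0: Σ corner-gray over 9 cells = 5525  → 131.1614
row 1: Σ corner-gray over 9 cells = 5117  → 121.4756
row 2: Σ corner-gray over 9 cells = 3943  → 93.6053
row 3: Σ corner-gray over 9 cells = 3629  → 86.1511
row 4: Σ corner-gray over 9 cells = 3779  → 89.7120
row 5: Σ corner-gray over 9 cells = 4725  → 112.1697
row 6: Σ corner-gray over 9 cells = 4749  → 112.7394
row 7: Σ corner-gray over 9 cells = 4259  → 101.1070
Σ rows: total corner-gray = 35726  → 848.1215 mm³


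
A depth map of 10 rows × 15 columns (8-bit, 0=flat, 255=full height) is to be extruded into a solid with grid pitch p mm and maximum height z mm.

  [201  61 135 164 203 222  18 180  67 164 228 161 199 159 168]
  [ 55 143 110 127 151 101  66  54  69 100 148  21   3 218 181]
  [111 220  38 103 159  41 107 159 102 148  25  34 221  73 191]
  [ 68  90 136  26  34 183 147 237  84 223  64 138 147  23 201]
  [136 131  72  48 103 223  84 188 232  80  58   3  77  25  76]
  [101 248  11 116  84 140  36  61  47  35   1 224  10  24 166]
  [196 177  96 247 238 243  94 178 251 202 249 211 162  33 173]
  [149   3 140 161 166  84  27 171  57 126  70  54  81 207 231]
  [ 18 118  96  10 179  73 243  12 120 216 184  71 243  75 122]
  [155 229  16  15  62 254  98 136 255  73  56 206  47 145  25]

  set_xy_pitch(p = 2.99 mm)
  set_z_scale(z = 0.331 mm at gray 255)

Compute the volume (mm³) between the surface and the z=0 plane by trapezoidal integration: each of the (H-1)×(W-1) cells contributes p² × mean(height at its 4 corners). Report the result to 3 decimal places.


174.107

height_mm = gray/255 × 0.331; cell vol = 2.99² × mean(4 corners)
unit = 2.99² × 0.331 / (4×255) = 0.00290115 mm³ per gray-sum
row 0: Σ corner-gray over 14 cells = 7149  → 20.7403
row 1: Σ corner-gray over 14 cells = 6020  → 17.4649
row 2: Σ corner-gray over 14 cells = 6495  → 18.8430
row 3: Σ corner-gray over 14 cells = 6193  → 17.9668
row 4: Σ corner-gray over 14 cells = 5201  → 15.0889
row 5: Σ corner-gray over 14 cells = 7472  → 21.6774
row 6: Σ corner-gray over 14 cells = 8205  → 23.8039
row 7: Σ corner-gray over 14 cells = 6494  → 18.8401
row 8: Σ corner-gray over 14 cells = 6784  → 19.6814
Σ rows: total corner-gray = 60013  → 174.1067 mm³


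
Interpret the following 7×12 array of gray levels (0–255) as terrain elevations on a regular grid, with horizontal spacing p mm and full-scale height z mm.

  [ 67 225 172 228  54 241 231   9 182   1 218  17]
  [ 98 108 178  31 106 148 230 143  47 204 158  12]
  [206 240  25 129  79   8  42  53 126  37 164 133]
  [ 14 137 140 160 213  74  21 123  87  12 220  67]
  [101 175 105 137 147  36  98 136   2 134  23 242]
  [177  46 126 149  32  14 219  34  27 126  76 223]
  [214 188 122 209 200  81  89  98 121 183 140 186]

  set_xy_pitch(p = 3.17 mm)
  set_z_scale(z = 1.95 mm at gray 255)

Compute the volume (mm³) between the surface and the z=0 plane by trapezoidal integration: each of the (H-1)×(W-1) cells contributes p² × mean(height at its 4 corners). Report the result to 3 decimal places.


height_mm = gray/255 × 1.95; cell vol = 3.17² × mean(4 corners)
unit = 3.17² × 1.95 / (4×255) = 0.0192111 mm³ per gray-sum
row 0: Σ corner-gray over 11 cells = 6022  → 115.6894
row 1: Σ corner-gray over 11 cells = 4961  → 95.3064
row 2: Σ corner-gray over 11 cells = 4600  → 88.3712
row 3: Σ corner-gray over 11 cells = 4784  → 91.9061
row 4: Σ corner-gray over 11 cells = 4427  → 85.0477
row 5: Σ corner-gray over 11 cells = 5360  → 102.9717
Σ rows: total corner-gray = 30154  → 579.2925 mm³

579.292


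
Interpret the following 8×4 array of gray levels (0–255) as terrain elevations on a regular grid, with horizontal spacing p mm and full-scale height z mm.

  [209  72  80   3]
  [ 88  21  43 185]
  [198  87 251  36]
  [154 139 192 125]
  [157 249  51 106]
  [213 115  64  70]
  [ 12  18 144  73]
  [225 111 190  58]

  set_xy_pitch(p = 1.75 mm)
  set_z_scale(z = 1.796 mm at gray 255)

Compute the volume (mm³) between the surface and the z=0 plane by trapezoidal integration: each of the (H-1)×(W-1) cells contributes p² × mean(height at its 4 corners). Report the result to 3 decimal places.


height_mm = gray/255 × 1.796; cell vol = 1.75² × mean(4 corners)
unit = 1.75² × 1.796 / (4×255) = 0.0053924 mm³ per gray-sum
row 0: Σ corner-gray over 3 cells = 917  → 4.9448
row 1: Σ corner-gray over 3 cells = 1311  → 7.0694
row 2: Σ corner-gray over 3 cells = 1851  → 9.9813
row 3: Σ corner-gray over 3 cells = 1804  → 9.7279
row 4: Σ corner-gray over 3 cells = 1504  → 8.1102
row 5: Σ corner-gray over 3 cells = 1050  → 5.6620
row 6: Σ corner-gray over 3 cells = 1294  → 6.9778
Σ rows: total corner-gray = 9731  → 52.4735 mm³

52.473


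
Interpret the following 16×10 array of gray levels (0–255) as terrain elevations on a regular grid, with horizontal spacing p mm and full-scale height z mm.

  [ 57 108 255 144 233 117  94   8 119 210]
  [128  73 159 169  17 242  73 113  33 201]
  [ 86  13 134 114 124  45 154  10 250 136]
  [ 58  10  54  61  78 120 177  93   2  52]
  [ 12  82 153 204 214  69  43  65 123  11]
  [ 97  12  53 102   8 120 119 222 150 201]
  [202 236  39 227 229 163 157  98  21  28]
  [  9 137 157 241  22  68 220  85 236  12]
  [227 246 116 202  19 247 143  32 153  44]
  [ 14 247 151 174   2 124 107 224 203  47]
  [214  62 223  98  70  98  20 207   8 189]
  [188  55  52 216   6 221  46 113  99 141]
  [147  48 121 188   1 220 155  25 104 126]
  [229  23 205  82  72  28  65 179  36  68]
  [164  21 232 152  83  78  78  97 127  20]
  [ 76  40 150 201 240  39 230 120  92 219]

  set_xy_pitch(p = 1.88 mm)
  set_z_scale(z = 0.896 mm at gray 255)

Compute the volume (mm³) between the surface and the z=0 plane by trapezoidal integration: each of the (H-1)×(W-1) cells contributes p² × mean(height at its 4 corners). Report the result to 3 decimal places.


193.213

height_mm = gray/255 × 0.896; cell vol = 1.88² × mean(4 corners)
unit = 1.88² × 0.896 / (4×255) = 0.00310473 mm³ per gray-sum
row 0: Σ corner-gray over 9 cells = 4510  → 14.0023
row 1: Σ corner-gray over 9 cells = 3997  → 12.4096
row 2: Σ corner-gray over 9 cells = 3210  → 9.9662
row 3: Σ corner-gray over 9 cells = 3229  → 10.0252
row 4: Σ corner-gray over 9 cells = 3799  → 11.7949
row 5: Σ corner-gray over 9 cells = 4440  → 13.7850
row 6: Σ corner-gray over 9 cells = 4923  → 15.2846
row 7: Σ corner-gray over 9 cells = 4940  → 15.3374
row 8: Σ corner-gray over 9 cells = 5112  → 15.8714
row 9: Σ corner-gray over 9 cells = 4500  → 13.9713
row 10: Σ corner-gray over 9 cells = 3920  → 12.1705
row 11: Σ corner-gray over 9 cells = 3942  → 12.2388
row 12: Σ corner-gray over 9 cells = 3674  → 11.4068
row 13: Σ corner-gray over 9 cells = 3597  → 11.1677
row 14: Σ corner-gray over 9 cells = 4439  → 13.7819
Σ rows: total corner-gray = 62232  → 193.2134 mm³


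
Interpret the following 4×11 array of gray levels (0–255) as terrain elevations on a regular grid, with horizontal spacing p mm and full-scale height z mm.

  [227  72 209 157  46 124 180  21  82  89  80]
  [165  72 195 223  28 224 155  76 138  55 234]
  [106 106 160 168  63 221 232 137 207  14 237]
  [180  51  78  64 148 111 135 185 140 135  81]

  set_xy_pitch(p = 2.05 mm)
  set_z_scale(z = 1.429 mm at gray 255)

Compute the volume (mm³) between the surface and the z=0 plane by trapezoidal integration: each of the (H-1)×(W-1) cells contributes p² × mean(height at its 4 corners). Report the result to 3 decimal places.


94.214

height_mm = gray/255 × 1.429; cell vol = 2.05² × mean(4 corners)
unit = 2.05² × 1.429 / (4×255) = 0.00588762 mm³ per gray-sum
row 0: Σ corner-gray over 10 cells = 4998  → 29.4263
row 1: Σ corner-gray over 10 cells = 5690  → 33.5006
row 2: Σ corner-gray over 10 cells = 5314  → 31.2868
Σ rows: total corner-gray = 16002  → 94.2137 mm³


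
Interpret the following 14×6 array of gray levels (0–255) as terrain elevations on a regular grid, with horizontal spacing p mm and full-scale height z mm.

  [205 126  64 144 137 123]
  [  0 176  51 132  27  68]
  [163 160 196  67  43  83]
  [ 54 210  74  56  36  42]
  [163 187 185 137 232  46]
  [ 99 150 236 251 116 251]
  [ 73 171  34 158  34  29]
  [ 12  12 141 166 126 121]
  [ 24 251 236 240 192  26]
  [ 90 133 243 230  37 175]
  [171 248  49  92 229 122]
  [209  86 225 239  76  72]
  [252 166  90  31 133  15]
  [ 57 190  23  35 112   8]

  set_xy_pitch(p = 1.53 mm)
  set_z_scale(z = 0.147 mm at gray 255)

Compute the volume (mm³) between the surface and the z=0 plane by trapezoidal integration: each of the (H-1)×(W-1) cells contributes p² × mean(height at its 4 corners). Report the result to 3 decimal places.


height_mm = gray/255 × 0.147; cell vol = 1.53² × mean(4 corners)
unit = 1.53² × 0.147 / (4×255) = 0.000337365 mm³ per gray-sum
row 0: Σ corner-gray over 5 cells = 2110  → 0.7118
row 1: Σ corner-gray over 5 cells = 2018  → 0.6808
row 2: Σ corner-gray over 5 cells = 2026  → 0.6835
row 3: Σ corner-gray over 5 cells = 2539  → 0.8566
row 4: Σ corner-gray over 5 cells = 3547  → 1.1966
row 5: Σ corner-gray over 5 cells = 2752  → 0.9284
row 6: Σ corner-gray over 5 cells = 1919  → 0.6474
row 7: Σ corner-gray over 5 cells = 2911  → 0.9821
row 8: Σ corner-gray over 5 cells = 3439  → 1.1602
row 9: Σ corner-gray over 5 cells = 3080  → 1.0391
row 10: Σ corner-gray over 5 cells = 3062  → 1.0330
row 11: Σ corner-gray over 5 cells = 2640  → 0.8906
row 12: Σ corner-gray over 5 cells = 1892  → 0.6383
Σ rows: total corner-gray = 33935  → 11.4485 mm³

11.448


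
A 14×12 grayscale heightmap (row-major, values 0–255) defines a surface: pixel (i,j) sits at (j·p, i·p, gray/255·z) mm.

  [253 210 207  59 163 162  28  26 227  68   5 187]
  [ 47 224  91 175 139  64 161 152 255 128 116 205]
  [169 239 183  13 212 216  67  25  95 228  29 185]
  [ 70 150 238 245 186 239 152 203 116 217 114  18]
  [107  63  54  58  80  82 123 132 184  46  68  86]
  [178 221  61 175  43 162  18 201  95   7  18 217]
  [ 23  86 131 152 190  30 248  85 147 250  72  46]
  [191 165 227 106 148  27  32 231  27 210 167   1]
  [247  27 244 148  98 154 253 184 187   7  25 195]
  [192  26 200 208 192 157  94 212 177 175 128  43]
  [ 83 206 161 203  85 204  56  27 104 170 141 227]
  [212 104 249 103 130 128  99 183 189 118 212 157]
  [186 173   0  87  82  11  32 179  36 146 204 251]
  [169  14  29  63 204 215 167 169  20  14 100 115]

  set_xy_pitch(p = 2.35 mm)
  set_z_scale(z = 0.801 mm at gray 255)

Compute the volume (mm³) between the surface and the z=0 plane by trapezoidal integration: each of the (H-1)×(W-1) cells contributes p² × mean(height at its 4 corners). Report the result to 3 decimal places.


height_mm = gray/255 × 0.801; cell vol = 2.35² × mean(4 corners)
unit = 2.35² × 0.801 / (4×255) = 0.00433679 mm³ per gray-sum
row 0: Σ corner-gray over 11 cells = 6012  → 26.0728
row 1: Σ corner-gray over 11 cells = 6230  → 27.0182
row 2: Σ corner-gray over 11 cells = 6776  → 29.3861
row 3: Σ corner-gray over 11 cells = 5781  → 25.0710
row 4: Σ corner-gray over 11 cells = 4370  → 18.9518
row 5: Σ corner-gray over 11 cells = 5248  → 22.7595
row 6: Σ corner-gray over 11 cells = 5723  → 24.8194
row 7: Σ corner-gray over 11 cells = 5968  → 25.8819
row 8: Σ corner-gray over 11 cells = 6469  → 28.0547
row 9: Σ corner-gray over 11 cells = 6397  → 27.7424
row 10: Σ corner-gray over 11 cells = 6423  → 27.8552
row 11: Σ corner-gray over 11 cells = 5736  → 24.8758
row 12: Σ corner-gray over 11 cells = 4611  → 19.9969
Σ rows: total corner-gray = 75744  → 328.4856 mm³

328.486


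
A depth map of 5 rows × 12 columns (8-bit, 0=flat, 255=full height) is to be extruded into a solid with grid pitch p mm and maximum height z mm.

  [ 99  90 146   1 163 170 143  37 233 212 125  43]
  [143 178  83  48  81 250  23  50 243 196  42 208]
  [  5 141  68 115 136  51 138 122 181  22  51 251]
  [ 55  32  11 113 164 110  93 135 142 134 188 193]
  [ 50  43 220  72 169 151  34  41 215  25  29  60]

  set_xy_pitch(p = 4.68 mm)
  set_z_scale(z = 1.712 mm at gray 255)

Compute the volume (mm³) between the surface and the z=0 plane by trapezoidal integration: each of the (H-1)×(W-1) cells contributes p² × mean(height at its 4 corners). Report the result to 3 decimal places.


height_mm = gray/255 × 1.712; cell vol = 4.68² × mean(4 corners)
unit = 4.68² × 1.712 / (4×255) = 0.0367617 mm³ per gray-sum
row 0: Σ corner-gray over 11 cells = 5521  → 202.9612
row 1: Σ corner-gray over 11 cells = 5045  → 185.4627
row 2: Σ corner-gray over 11 cells = 4798  → 176.3825
row 3: Σ corner-gray over 11 cells = 4600  → 169.1037
Σ rows: total corner-gray = 19964  → 733.9101 mm³

733.910


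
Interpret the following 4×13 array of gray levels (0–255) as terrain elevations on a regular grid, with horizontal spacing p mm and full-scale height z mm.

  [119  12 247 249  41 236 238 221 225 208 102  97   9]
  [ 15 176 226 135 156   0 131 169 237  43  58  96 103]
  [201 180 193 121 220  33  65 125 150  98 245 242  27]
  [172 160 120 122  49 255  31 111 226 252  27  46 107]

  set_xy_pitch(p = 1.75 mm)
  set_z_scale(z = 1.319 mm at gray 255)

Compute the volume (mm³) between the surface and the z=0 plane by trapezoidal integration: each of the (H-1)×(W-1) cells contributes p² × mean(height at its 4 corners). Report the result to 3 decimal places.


79.383

height_mm = gray/255 × 1.319; cell vol = 1.75² × mean(4 corners)
unit = 1.75² × 1.319 / (4×255) = 0.00396023 mm³ per gray-sum
row 0: Σ corner-gray over 12 cells = 6852  → 27.1355
row 1: Σ corner-gray over 12 cells = 6544  → 25.9158
row 2: Σ corner-gray over 12 cells = 6649  → 26.3316
Σ rows: total corner-gray = 20045  → 79.3829 mm³


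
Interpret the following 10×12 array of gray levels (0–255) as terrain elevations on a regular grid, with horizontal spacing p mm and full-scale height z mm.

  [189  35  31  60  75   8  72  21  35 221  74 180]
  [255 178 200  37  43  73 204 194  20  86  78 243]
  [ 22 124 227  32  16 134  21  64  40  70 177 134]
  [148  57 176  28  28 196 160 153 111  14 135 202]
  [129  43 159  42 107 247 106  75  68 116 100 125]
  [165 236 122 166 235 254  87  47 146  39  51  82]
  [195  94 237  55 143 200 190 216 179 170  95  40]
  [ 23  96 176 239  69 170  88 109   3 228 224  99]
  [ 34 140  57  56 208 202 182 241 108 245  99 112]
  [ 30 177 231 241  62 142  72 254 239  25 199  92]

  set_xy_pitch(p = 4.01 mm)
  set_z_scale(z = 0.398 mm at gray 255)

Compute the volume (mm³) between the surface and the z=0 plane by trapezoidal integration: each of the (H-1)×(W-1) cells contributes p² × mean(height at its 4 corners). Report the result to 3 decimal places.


height_mm = gray/255 × 0.398; cell vol = 4.01² × mean(4 corners)
unit = 4.01² × 0.398 / (4×255) = 0.00627439 mm³ per gray-sum
row 0: Σ corner-gray over 11 cells = 4357  → 27.3375
row 1: Σ corner-gray over 11 cells = 4690  → 29.4269
row 2: Σ corner-gray over 11 cells = 4432  → 27.8081
row 3: Σ corner-gray over 11 cells = 4846  → 30.4057
row 4: Σ corner-gray over 11 cells = 5393  → 33.8378
row 5: Σ corner-gray over 11 cells = 6406  → 40.1938
row 6: Σ corner-gray over 11 cells = 6319  → 39.6479
row 7: Σ corner-gray over 11 cells = 6148  → 38.5750
row 8: Σ corner-gray over 11 cells = 6628  → 41.5867
Σ rows: total corner-gray = 49219  → 308.8193 mm³

308.819


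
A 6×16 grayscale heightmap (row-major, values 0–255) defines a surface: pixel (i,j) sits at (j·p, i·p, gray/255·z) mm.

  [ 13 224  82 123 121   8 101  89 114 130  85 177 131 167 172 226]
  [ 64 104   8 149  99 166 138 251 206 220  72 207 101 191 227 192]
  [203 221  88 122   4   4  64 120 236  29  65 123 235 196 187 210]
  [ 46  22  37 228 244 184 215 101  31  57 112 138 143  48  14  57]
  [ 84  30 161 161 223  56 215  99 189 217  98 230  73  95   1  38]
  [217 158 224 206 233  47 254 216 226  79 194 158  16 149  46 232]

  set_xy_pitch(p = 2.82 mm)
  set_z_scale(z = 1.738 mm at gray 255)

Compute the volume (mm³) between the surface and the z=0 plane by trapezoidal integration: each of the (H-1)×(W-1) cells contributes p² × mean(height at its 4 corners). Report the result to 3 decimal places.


533.284

height_mm = gray/255 × 1.738; cell vol = 2.82² × mean(4 corners)
unit = 2.82² × 1.738 / (4×255) = 0.0135503 mm³ per gray-sum
row 0: Σ corner-gray over 15 cells = 8221  → 111.3967
row 1: Σ corner-gray over 15 cells = 8335  → 112.9415
row 2: Σ corner-gray over 15 cells = 7052  → 95.5565
row 3: Σ corner-gray over 15 cells = 7069  → 95.7868
row 4: Σ corner-gray over 15 cells = 8679  → 117.6028
Σ rows: total corner-gray = 39356  → 533.2843 mm³


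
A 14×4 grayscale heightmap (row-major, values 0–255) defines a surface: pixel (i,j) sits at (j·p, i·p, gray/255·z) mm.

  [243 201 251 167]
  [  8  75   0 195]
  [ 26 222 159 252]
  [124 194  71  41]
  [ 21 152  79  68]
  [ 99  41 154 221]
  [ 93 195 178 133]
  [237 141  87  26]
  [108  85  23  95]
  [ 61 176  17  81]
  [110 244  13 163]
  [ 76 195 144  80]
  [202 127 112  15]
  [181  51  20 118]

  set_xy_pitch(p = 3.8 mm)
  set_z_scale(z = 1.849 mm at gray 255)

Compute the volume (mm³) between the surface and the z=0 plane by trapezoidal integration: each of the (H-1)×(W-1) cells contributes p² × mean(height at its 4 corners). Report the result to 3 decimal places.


height_mm = gray/255 × 1.849; cell vol = 3.8² × mean(4 corners)
unit = 3.8² × 1.849 / (4×255) = 0.026176 mm³ per gray-sum
row 0: Σ corner-gray over 3 cells = 1667  → 43.6355
row 1: Σ corner-gray over 3 cells = 1393  → 36.4632
row 2: Σ corner-gray over 3 cells = 1735  → 45.4154
row 3: Σ corner-gray over 3 cells = 1246  → 32.6153
row 4: Σ corner-gray over 3 cells = 1261  → 33.0080
row 5: Σ corner-gray over 3 cells = 1682  → 44.0281
row 6: Σ corner-gray over 3 cells = 1691  → 44.2637
row 7: Σ corner-gray over 3 cells = 1138  → 29.7883
row 8: Σ corner-gray over 3 cells = 947  → 24.7887
row 9: Σ corner-gray over 3 cells = 1315  → 34.4215
row 10: Σ corner-gray over 3 cells = 1621  → 42.4314
row 11: Σ corner-gray over 3 cells = 1529  → 40.0232
row 12: Σ corner-gray over 3 cells = 1136  → 29.7360
Σ rows: total corner-gray = 18361  → 480.6183 mm³

480.618


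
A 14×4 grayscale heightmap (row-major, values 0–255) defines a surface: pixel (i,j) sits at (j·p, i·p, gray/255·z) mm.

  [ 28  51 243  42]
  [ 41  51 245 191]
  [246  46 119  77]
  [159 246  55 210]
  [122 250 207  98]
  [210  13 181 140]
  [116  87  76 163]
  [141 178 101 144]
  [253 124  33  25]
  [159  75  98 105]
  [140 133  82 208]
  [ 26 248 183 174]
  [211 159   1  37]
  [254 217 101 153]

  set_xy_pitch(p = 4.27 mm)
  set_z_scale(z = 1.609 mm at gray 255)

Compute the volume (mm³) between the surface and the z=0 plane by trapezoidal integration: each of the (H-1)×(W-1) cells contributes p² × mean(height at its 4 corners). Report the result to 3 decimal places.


588.374

height_mm = gray/255 × 1.609; cell vol = 4.27² × mean(4 corners)
unit = 4.27² × 1.609 / (4×255) = 0.0287615 mm³ per gray-sum
row 0: Σ corner-gray over 3 cells = 1482  → 42.6246
row 1: Σ corner-gray over 3 cells = 1477  → 42.4807
row 2: Σ corner-gray over 3 cells = 1624  → 46.7087
row 3: Σ corner-gray over 3 cells = 2105  → 60.5430
row 4: Σ corner-gray over 3 cells = 1872  → 53.8415
row 5: Σ corner-gray over 3 cells = 1343  → 38.6267
row 6: Σ corner-gray over 3 cells = 1448  → 41.6467
row 7: Σ corner-gray over 3 cells = 1435  → 41.2728
row 8: Σ corner-gray over 3 cells = 1202  → 34.5713
row 9: Σ corner-gray over 3 cells = 1388  → 39.9210
row 10: Σ corner-gray over 3 cells = 1840  → 52.9212
row 11: Σ corner-gray over 3 cells = 1630  → 46.8813
row 12: Σ corner-gray over 3 cells = 1611  → 46.3348
Σ rows: total corner-gray = 20457  → 588.3741 mm³


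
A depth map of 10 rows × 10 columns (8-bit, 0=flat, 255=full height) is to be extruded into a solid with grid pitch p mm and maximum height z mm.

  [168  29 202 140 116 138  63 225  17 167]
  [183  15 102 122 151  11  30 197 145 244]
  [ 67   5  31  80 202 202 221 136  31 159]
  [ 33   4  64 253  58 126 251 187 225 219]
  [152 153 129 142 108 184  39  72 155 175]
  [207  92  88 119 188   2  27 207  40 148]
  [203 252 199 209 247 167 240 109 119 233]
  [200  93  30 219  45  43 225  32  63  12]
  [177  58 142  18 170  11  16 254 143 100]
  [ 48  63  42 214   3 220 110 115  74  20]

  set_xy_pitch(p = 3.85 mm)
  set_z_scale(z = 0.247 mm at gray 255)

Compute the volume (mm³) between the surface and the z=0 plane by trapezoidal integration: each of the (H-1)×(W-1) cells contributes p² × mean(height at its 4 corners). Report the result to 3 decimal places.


142.717

height_mm = gray/255 × 0.247; cell vol = 3.85² × mean(4 corners)
unit = 3.85² × 0.247 / (4×255) = 0.00358937 mm³ per gray-sum
row 0: Σ corner-gray over 9 cells = 4168  → 14.9605
row 1: Σ corner-gray over 9 cells = 4015  → 14.4113
row 2: Σ corner-gray over 9 cells = 4630  → 16.6188
row 3: Σ corner-gray over 9 cells = 4879  → 17.5125
row 4: Σ corner-gray over 9 cells = 4172  → 14.9749
row 5: Σ corner-gray over 9 cells = 5401  → 19.3862
row 6: Σ corner-gray over 9 cells = 5232  → 18.7796
row 7: Σ corner-gray over 9 cells = 3613  → 12.9684
row 8: Σ corner-gray over 9 cells = 3651  → 13.1048
Σ rows: total corner-gray = 39761  → 142.7169 mm³


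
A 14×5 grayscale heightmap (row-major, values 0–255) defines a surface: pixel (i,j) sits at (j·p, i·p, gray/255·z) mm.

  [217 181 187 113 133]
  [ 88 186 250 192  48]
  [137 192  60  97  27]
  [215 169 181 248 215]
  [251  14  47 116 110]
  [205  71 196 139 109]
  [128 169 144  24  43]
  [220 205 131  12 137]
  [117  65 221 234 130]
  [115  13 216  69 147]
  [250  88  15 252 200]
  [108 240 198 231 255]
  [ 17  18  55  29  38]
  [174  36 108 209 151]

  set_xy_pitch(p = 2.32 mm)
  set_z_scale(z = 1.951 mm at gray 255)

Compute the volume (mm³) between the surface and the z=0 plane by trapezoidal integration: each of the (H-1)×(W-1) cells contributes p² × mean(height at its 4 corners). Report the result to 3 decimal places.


height_mm = gray/255 × 1.951; cell vol = 2.32² × mean(4 corners)
unit = 2.32² × 1.951 / (4×255) = 0.0102952 mm³ per gray-sum
row 0: Σ corner-gray over 4 cells = 2704  → 27.8381
row 1: Σ corner-gray over 4 cells = 2254  → 23.2053
row 2: Σ corner-gray over 4 cells = 2488  → 25.6144
row 3: Σ corner-gray over 4 cells = 2341  → 24.1010
row 4: Σ corner-gray over 4 cells = 1841  → 18.9534
row 5: Σ corner-gray over 4 cells = 1971  → 20.2918
row 6: Σ corner-gray over 4 cells = 1898  → 19.5402
row 7: Σ corner-gray over 4 cells = 2340  → 24.0907
row 8: Σ corner-gray over 4 cells = 2145  → 22.0831
row 9: Σ corner-gray over 4 cells = 2018  → 20.7756
row 10: Σ corner-gray over 4 cells = 2861  → 29.4545
row 11: Σ corner-gray over 4 cells = 1960  → 20.1785
row 12: Σ corner-gray over 4 cells = 1290  → 13.2808
Σ rows: total corner-gray = 28111  → 289.4072 mm³

289.407


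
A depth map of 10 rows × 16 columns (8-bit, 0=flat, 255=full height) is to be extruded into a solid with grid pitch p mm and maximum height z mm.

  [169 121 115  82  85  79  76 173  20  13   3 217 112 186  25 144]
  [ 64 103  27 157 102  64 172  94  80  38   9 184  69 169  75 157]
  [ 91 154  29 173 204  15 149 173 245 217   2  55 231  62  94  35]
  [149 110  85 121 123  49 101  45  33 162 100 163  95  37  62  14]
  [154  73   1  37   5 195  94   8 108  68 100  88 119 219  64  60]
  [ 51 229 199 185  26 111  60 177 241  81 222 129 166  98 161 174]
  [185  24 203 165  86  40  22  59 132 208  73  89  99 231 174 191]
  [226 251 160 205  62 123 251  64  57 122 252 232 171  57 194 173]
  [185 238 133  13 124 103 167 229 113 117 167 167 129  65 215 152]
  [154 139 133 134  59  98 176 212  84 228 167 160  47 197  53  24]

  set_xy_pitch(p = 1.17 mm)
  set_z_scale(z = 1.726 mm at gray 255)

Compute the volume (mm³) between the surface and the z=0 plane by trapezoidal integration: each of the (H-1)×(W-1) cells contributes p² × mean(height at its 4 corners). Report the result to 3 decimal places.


height_mm = gray/255 × 1.726; cell vol = 1.17² × mean(4 corners)
unit = 1.17² × 1.726 / (4×255) = 0.00231639 mm³ per gray-sum
row 0: Σ corner-gray over 15 cells = 5834  → 13.5138
row 1: Σ corner-gray over 15 cells = 6639  → 15.3785
row 2: Σ corner-gray over 15 cells = 6467  → 14.9801
row 3: Σ corner-gray over 15 cells = 5307  → 12.2931
row 4: Σ corner-gray over 15 cells = 6967  → 16.1383
row 5: Σ corner-gray over 15 cells = 7981  → 18.4871
row 6: Σ corner-gray over 15 cells = 8387  → 19.4276
row 7: Σ corner-gray over 15 cells = 9098  → 21.0745
row 8: Σ corner-gray over 15 cells = 8249  → 19.1079
Σ rows: total corner-gray = 64929  → 150.4011 mm³

150.401


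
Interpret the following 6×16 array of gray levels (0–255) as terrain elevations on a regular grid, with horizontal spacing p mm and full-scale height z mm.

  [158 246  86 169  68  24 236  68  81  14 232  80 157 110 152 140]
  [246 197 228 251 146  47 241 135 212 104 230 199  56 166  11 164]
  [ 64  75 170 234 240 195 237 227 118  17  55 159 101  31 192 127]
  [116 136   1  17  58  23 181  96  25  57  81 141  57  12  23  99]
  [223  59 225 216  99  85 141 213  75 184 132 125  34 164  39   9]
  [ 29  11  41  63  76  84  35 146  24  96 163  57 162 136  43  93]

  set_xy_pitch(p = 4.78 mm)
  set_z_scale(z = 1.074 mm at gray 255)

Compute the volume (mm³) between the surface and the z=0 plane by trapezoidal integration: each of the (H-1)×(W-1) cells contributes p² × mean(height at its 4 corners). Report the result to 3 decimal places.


height_mm = gray/255 × 1.074; cell vol = 4.78² × mean(4 corners)
unit = 4.78² × 1.074 / (4×255) = 0.024058 mm³ per gray-sum
row 0: Σ corner-gray over 15 cells = 8600  → 206.8990
row 1: Σ corner-gray over 15 cells = 9149  → 220.1068
row 2: Σ corner-gray over 15 cells = 6324  → 152.1429
row 3: Σ corner-gray over 15 cells = 5845  → 140.6191
row 4: Σ corner-gray over 15 cells = 6210  → 149.4003
Σ rows: total corner-gray = 36128  → 869.1682 mm³

869.168
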